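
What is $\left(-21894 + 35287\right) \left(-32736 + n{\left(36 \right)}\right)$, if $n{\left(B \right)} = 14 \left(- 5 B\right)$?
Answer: $-472183608$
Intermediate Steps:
$n{\left(B \right)} = - 70 B$
$\left(-21894 + 35287\right) \left(-32736 + n{\left(36 \right)}\right) = \left(-21894 + 35287\right) \left(-32736 - 2520\right) = 13393 \left(-32736 - 2520\right) = 13393 \left(-35256\right) = -472183608$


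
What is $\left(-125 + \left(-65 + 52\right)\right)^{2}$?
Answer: $19044$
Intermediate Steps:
$\left(-125 + \left(-65 + 52\right)\right)^{2} = \left(-125 - 13\right)^{2} = \left(-138\right)^{2} = 19044$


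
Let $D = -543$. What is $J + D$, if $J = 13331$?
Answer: $12788$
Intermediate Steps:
$J + D = 13331 - 543 = 12788$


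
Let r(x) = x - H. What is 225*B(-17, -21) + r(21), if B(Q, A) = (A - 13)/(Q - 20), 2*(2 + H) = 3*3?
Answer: 16669/74 ≈ 225.26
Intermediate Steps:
H = 5/2 (H = -2 + (3*3)/2 = -2 + (1/2)*9 = -2 + 9/2 = 5/2 ≈ 2.5000)
B(Q, A) = (-13 + A)/(-20 + Q)
r(x) = -5/2 + x (r(x) = x - 1*5/2 = x - 5/2 = -5/2 + x)
225*B(-17, -21) + r(21) = 225*((-13 - 21)/(-20 - 17)) + (-5/2 + 21) = 225*(-34/(-37)) + 37/2 = 225*(-1/37*(-34)) + 37/2 = 225*(34/37) + 37/2 = 7650/37 + 37/2 = 16669/74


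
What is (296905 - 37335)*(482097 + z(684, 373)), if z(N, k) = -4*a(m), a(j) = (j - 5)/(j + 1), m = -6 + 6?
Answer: 125143109690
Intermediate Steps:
m = 0
a(j) = (-5 + j)/(1 + j)
z(N, k) = 20 (z(N, k) = -4*(-5 + 0)/(1 + 0) = -4*(-5)/1 = -4*(-5) = 20)
(296905 - 37335)*(482097 + z(684, 373)) = (296905 - 37335)*(482097 + 20) = 259570*482117 = 125143109690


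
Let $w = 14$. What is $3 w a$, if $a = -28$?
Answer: $-1176$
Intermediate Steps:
$3 w a = 3 \cdot 14 \left(-28\right) = 42 \left(-28\right) = -1176$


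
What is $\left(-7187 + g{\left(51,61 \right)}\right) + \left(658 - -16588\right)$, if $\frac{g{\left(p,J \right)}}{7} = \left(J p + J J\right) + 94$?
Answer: $58541$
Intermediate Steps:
$g{\left(p,J \right)} = 658 + 7 J^{2} + 7 J p$ ($g{\left(p,J \right)} = 7 \left(\left(J p + J J\right) + 94\right) = 7 \left(\left(J p + J^{2}\right) + 94\right) = 7 \left(\left(J^{2} + J p\right) + 94\right) = 7 \left(94 + J^{2} + J p\right) = 658 + 7 J^{2} + 7 J p$)
$\left(-7187 + g{\left(51,61 \right)}\right) + \left(658 - -16588\right) = \left(-7187 + \left(658 + 7 \cdot 61^{2} + 7 \cdot 61 \cdot 51\right)\right) + \left(658 - -16588\right) = \left(-7187 + \left(658 + 7 \cdot 3721 + 21777\right)\right) + \left(658 + 16588\right) = \left(-7187 + \left(658 + 26047 + 21777\right)\right) + 17246 = \left(-7187 + 48482\right) + 17246 = 41295 + 17246 = 58541$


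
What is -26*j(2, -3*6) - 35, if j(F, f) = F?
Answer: -87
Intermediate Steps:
-26*j(2, -3*6) - 35 = -26*2 - 35 = -52 - 35 = -87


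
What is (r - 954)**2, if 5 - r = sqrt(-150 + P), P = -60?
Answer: (949 + I*sqrt(210))**2 ≈ 9.0039e+5 + 27505.0*I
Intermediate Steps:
r = 5 - I*sqrt(210) (r = 5 - sqrt(-150 - 60) = 5 - sqrt(-210) = 5 - I*sqrt(210) ≈ 5.0 - 14.491*I)
(r - 954)**2 = ((5 - I*sqrt(210)) - 954)**2 = (-949 - I*sqrt(210))**2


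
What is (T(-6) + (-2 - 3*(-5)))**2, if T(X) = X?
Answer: 49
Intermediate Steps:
(T(-6) + (-2 - 3*(-5)))**2 = (-6 + (-2 - 3*(-5)))**2 = (-6 + (-2 + 15))**2 = (-6 + 13)**2 = 7**2 = 49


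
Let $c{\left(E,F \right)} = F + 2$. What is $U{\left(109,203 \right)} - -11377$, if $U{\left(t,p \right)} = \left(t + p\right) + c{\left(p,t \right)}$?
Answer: $11800$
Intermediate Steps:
$c{\left(E,F \right)} = 2 + F$
$U{\left(t,p \right)} = 2 + p + 2 t$ ($U{\left(t,p \right)} = \left(t + p\right) + \left(2 + t\right) = \left(p + t\right) + \left(2 + t\right) = 2 + p + 2 t$)
$U{\left(109,203 \right)} - -11377 = \left(2 + 203 + 2 \cdot 109\right) - -11377 = \left(2 + 203 + 218\right) + 11377 = 423 + 11377 = 11800$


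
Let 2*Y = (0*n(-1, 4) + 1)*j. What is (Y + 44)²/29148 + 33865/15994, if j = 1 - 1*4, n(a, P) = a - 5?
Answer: 2031972365/932386224 ≈ 2.1793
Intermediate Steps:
n(a, P) = -5 + a
j = -3 (j = 1 - 4 = -3)
Y = -3/2 (Y = ((0*(-5 - 1) + 1)*(-3))/2 = ((0*(-6) + 1)*(-3))/2 = ((0 + 1)*(-3))/2 = (1*(-3))/2 = (½)*(-3) = -3/2 ≈ -1.5000)
(Y + 44)²/29148 + 33865/15994 = (-3/2 + 44)²/29148 + 33865/15994 = (85/2)²*(1/29148) + 33865*(1/15994) = (7225/4)*(1/29148) + 33865/15994 = 7225/116592 + 33865/15994 = 2031972365/932386224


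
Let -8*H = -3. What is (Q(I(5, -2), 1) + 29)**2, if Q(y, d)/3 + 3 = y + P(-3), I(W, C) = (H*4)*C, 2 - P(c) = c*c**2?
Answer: 9604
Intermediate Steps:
H = 3/8 (H = -1/8*(-3) = 3/8 ≈ 0.37500)
P(c) = 2 - c**3 (P(c) = 2 - c*c**2 = 2 - c**3)
I(W, C) = 3*C/2 (I(W, C) = ((3/8)*4)*C = 3*C/2)
Q(y, d) = 78 + 3*y (Q(y, d) = -9 + 3*(y + (2 - 1*(-3)**3)) = -9 + 3*(y + (2 - 1*(-27))) = -9 + 3*(y + (2 + 27)) = -9 + 3*(y + 29) = -9 + 3*(29 + y) = -9 + (87 + 3*y) = 78 + 3*y)
(Q(I(5, -2), 1) + 29)**2 = ((78 + 3*((3/2)*(-2))) + 29)**2 = ((78 + 3*(-3)) + 29)**2 = ((78 - 9) + 29)**2 = (69 + 29)**2 = 98**2 = 9604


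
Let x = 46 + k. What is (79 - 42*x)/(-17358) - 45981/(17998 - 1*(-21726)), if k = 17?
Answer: -348083345/344764596 ≈ -1.0096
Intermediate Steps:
x = 63 (x = 46 + 17 = 63)
(79 - 42*x)/(-17358) - 45981/(17998 - 1*(-21726)) = (79 - 42*63)/(-17358) - 45981/(17998 - 1*(-21726)) = (79 - 2646)*(-1/17358) - 45981/(17998 + 21726) = -2567*(-1/17358) - 45981/39724 = 2567/17358 - 45981*1/39724 = 2567/17358 - 45981/39724 = -348083345/344764596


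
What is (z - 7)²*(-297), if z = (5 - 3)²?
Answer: -2673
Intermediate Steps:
z = 4 (z = 2² = 4)
(z - 7)²*(-297) = (4 - 7)²*(-297) = (-3)²*(-297) = 9*(-297) = -2673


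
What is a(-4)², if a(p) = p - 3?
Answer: 49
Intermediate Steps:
a(p) = -3 + p
a(-4)² = (-3 - 4)² = (-7)² = 49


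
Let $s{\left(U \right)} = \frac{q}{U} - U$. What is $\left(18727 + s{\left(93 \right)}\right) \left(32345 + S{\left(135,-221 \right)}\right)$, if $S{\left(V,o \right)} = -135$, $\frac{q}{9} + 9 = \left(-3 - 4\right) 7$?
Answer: $\frac{18600630800}{31} \approx 6.0002 \cdot 10^{8}$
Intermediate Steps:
$q = -522$ ($q = -81 + 9 \left(-3 - 4\right) 7 = -81 + 9 \left(\left(-7\right) 7\right) = -81 + 9 \left(-49\right) = -81 - 441 = -522$)
$s{\left(U \right)} = - U - \frac{522}{U}$ ($s{\left(U \right)} = - \frac{522}{U} - U = - U - \frac{522}{U}$)
$\left(18727 + s{\left(93 \right)}\right) \left(32345 + S{\left(135,-221 \right)}\right) = \left(18727 - \left(93 + \frac{522}{93}\right)\right) \left(32345 - 135\right) = \left(18727 - \frac{3057}{31}\right) 32210 = \frac{577480}{31} \cdot 32210 = \frac{18600630800}{31}$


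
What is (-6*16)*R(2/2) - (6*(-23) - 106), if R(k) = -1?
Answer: 340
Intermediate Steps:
(-6*16)*R(2/2) - (6*(-23) - 106) = -6*16*(-1) - (6*(-23) - 106) = -96*(-1) - (-138 - 106) = 96 - 1*(-244) = 96 + 244 = 340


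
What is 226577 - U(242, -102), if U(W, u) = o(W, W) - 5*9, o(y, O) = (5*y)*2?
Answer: 224202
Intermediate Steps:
o(y, O) = 10*y
U(W, u) = -45 + 10*W (U(W, u) = 10*W - 5*9 = 10*W - 45 = -45 + 10*W)
226577 - U(242, -102) = 226577 - (-45 + 10*242) = 226577 - (-45 + 2420) = 226577 - 1*2375 = 226577 - 2375 = 224202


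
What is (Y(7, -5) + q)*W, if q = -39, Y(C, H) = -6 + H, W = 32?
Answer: -1600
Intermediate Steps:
(Y(7, -5) + q)*W = ((-6 - 5) - 39)*32 = (-11 - 39)*32 = -50*32 = -1600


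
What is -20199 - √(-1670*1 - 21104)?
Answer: -20199 - I*√22774 ≈ -20199.0 - 150.91*I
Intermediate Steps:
-20199 - √(-1670*1 - 21104) = -20199 - √(-1670 - 21104) = -20199 - √(-22774) = -20199 - I*√22774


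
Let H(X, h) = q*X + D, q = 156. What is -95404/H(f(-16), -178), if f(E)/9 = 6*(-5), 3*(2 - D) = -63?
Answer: 95404/42097 ≈ 2.2663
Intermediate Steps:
D = 23 (D = 2 - 1/3*(-63) = 2 + 21 = 23)
f(E) = -270 (f(E) = 9*(6*(-5)) = 9*(-30) = -270)
H(X, h) = 23 + 156*X (H(X, h) = 156*X + 23 = 23 + 156*X)
-95404/H(f(-16), -178) = -95404/(23 + 156*(-270)) = -95404/(23 - 42120) = -95404/(-42097) = -95404*(-1/42097) = 95404/42097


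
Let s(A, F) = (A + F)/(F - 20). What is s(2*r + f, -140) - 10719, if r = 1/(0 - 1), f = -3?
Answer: -342979/32 ≈ -10718.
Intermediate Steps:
r = -1 (r = 1/(-1) = -1)
s(A, F) = (A + F)/(-20 + F)
s(2*r + f, -140) - 10719 = ((2*(-1) - 3) - 140)/(-20 - 140) - 10719 = ((-2 - 3) - 140)/(-160) - 10719 = -(-5 - 140)/160 - 10719 = -1/160*(-145) - 10719 = 29/32 - 10719 = -342979/32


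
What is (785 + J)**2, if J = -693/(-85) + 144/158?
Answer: 28431738308164/45091225 ≈ 6.3054e+5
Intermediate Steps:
J = 60867/6715 (J = -693*(-1/85) + 144*(1/158) = 693/85 + 72/79 = 60867/6715 ≈ 9.0643)
(785 + J)**2 = (785 + 60867/6715)**2 = (5332142/6715)**2 = 28431738308164/45091225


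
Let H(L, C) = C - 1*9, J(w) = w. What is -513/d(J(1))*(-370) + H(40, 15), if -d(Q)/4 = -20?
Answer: 19029/8 ≈ 2378.6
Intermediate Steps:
H(L, C) = -9 + C (H(L, C) = C - 9 = -9 + C)
d(Q) = 80 (d(Q) = -4*(-20) = 80)
-513/d(J(1))*(-370) + H(40, 15) = -513/80*(-370) + (-9 + 15) = -513*1/80*(-370) + 6 = -513/80*(-370) + 6 = 18981/8 + 6 = 19029/8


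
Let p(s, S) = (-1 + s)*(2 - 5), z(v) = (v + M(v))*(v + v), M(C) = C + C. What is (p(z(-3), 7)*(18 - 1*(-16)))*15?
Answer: -81090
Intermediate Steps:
M(C) = 2*C
z(v) = 6*v**2 (z(v) = (v + 2*v)*(v + v) = (3*v)*(2*v) = 6*v**2)
p(s, S) = 3 - 3*s (p(s, S) = (-1 + s)*(-3) = 3 - 3*s)
(p(z(-3), 7)*(18 - 1*(-16)))*15 = ((3 - 18*(-3)**2)*(18 - 1*(-16)))*15 = ((3 - 18*9)*(18 + 16))*15 = ((3 - 3*54)*34)*15 = ((3 - 162)*34)*15 = -159*34*15 = -5406*15 = -81090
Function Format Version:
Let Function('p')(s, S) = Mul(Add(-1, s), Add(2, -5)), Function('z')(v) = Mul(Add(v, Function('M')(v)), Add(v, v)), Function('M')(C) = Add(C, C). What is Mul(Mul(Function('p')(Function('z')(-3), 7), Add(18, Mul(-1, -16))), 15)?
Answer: -81090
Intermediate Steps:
Function('M')(C) = Mul(2, C)
Function('z')(v) = Mul(6, Pow(v, 2)) (Function('z')(v) = Mul(Add(v, Mul(2, v)), Add(v, v)) = Mul(Mul(3, v), Mul(2, v)) = Mul(6, Pow(v, 2)))
Function('p')(s, S) = Add(3, Mul(-3, s)) (Function('p')(s, S) = Mul(Add(-1, s), -3) = Add(3, Mul(-3, s)))
Mul(Mul(Function('p')(Function('z')(-3), 7), Add(18, Mul(-1, -16))), 15) = Mul(Mul(Add(3, Mul(-3, Mul(6, Pow(-3, 2)))), Add(18, Mul(-1, -16))), 15) = Mul(Mul(Add(3, Mul(-3, Mul(6, 9))), Add(18, 16)), 15) = Mul(Mul(Add(3, Mul(-3, 54)), 34), 15) = Mul(Mul(Add(3, -162), 34), 15) = Mul(Mul(-159, 34), 15) = Mul(-5406, 15) = -81090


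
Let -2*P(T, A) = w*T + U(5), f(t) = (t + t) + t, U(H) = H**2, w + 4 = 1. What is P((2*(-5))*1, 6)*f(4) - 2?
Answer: -332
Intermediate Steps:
w = -3 (w = -4 + 1 = -3)
f(t) = 3*t (f(t) = 2*t + t = 3*t)
P(T, A) = -25/2 + 3*T/2 (P(T, A) = -(-3*T + 5**2)/2 = -(-3*T + 25)/2 = -(25 - 3*T)/2 = -25/2 + 3*T/2)
P((2*(-5))*1, 6)*f(4) - 2 = (-25/2 + 3*((2*(-5))*1)/2)*(3*4) - 2 = (-25/2 + 3*(-10*1)/2)*12 - 2 = (-25/2 + (3/2)*(-10))*12 - 2 = (-25/2 - 15)*12 - 2 = -55/2*12 - 2 = -330 - 2 = -332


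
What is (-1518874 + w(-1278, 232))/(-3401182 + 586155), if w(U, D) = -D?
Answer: 1519106/2815027 ≈ 0.53964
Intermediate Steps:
(-1518874 + w(-1278, 232))/(-3401182 + 586155) = (-1518874 - 1*232)/(-3401182 + 586155) = (-1518874 - 232)/(-2815027) = -1519106*(-1/2815027) = 1519106/2815027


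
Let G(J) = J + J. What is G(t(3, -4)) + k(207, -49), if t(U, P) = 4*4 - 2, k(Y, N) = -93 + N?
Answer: -114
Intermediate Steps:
t(U, P) = 14 (t(U, P) = 16 - 2 = 14)
G(J) = 2*J
G(t(3, -4)) + k(207, -49) = 2*14 + (-93 - 49) = 28 - 142 = -114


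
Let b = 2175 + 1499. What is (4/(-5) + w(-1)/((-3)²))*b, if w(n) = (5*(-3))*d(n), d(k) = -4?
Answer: 323312/15 ≈ 21554.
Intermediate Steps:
w(n) = 60 (w(n) = (5*(-3))*(-4) = -15*(-4) = 60)
b = 3674
(4/(-5) + w(-1)/((-3)²))*b = (4/(-5) + 60/((-3)²))*3674 = (4*(-⅕) + 60/9)*3674 = (-⅘ + 60*(⅑))*3674 = (-⅘ + 20/3)*3674 = (88/15)*3674 = 323312/15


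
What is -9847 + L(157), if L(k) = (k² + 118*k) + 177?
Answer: 33505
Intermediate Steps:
L(k) = 177 + k² + 118*k
-9847 + L(157) = -9847 + (177 + 157² + 118*157) = -9847 + (177 + 24649 + 18526) = -9847 + 43352 = 33505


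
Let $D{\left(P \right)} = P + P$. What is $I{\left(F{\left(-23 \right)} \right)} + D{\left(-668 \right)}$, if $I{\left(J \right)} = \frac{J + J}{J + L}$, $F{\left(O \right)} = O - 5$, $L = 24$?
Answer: $-1322$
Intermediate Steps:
$D{\left(P \right)} = 2 P$
$F{\left(O \right)} = -5 + O$
$I{\left(J \right)} = \frac{2 J}{24 + J}$ ($I{\left(J \right)} = \frac{J + J}{J + 24} = \frac{2 J}{24 + J}$)
$I{\left(F{\left(-23 \right)} \right)} + D{\left(-668 \right)} = \frac{2 \left(-5 - 23\right)}{24 - 28} + 2 \left(-668\right) = 2 \left(-28\right) \frac{1}{24 - 28} - 1336 = 2 \left(-28\right) \frac{1}{-4} - 1336 = 2 \left(-28\right) \left(- \frac{1}{4}\right) - 1336 = 14 - 1336 = -1322$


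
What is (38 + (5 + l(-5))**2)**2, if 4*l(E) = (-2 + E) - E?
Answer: 54289/16 ≈ 3393.1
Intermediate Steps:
l(E) = -1/2 (l(E) = ((-2 + E) - E)/4 = (1/4)*(-2) = -1/2)
(38 + (5 + l(-5))**2)**2 = (38 + (5 - 1/2)**2)**2 = (38 + (9/2)**2)**2 = (38 + 81/4)**2 = (233/4)**2 = 54289/16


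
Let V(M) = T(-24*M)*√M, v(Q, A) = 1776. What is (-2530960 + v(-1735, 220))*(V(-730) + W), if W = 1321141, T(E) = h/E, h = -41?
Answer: -3341408678944 + 6481034*I*√730/1095 ≈ -3.3414e+12 + 1.5992e+5*I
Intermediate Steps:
T(E) = -41/E
V(M) = 41/(24*√M) (V(M) = (-41*(-1/(24*M)))*√M = (-(-41)/(24*M))*√M = (41/(24*M))*√M = 41/(24*√M))
(-2530960 + v(-1735, 220))*(V(-730) + W) = (-2530960 + 1776)*(41/(24*√(-730)) + 1321141) = -2529184*(41*(-I*√730/730)/24 + 1321141) = -2529184*(-41*I*√730/17520 + 1321141) = -2529184*(1321141 - 41*I*√730/17520) = -3341408678944 + 6481034*I*√730/1095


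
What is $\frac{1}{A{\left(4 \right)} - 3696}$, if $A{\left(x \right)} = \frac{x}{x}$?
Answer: $- \frac{1}{3695} \approx -0.00027064$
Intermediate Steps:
$A{\left(x \right)} = 1$
$\frac{1}{A{\left(4 \right)} - 3696} = \frac{1}{1 - 3696} = \frac{1}{-3695} = - \frac{1}{3695}$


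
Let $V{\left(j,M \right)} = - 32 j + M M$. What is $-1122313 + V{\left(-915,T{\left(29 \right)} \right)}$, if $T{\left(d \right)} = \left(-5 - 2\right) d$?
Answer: $-1051824$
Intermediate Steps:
$T{\left(d \right)} = - 7 d$
$V{\left(j,M \right)} = M^{2} - 32 j$ ($V{\left(j,M \right)} = - 32 j + M^{2} = M^{2} - 32 j$)
$-1122313 + V{\left(-915,T{\left(29 \right)} \right)} = -1122313 - \left(-29280 - \left(\left(-7\right) 29\right)^{2}\right) = -1122313 + \left(\left(-203\right)^{2} + 29280\right) = -1122313 + \left(41209 + 29280\right) = -1122313 + 70489 = -1051824$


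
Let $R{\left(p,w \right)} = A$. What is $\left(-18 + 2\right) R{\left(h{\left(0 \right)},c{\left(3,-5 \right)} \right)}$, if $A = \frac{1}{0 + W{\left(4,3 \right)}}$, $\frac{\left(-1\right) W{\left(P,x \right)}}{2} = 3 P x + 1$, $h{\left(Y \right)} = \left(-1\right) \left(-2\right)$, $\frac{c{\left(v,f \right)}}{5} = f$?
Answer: $\frac{8}{37} \approx 0.21622$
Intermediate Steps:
$c{\left(v,f \right)} = 5 f$
$h{\left(Y \right)} = 2$
$W{\left(P,x \right)} = -2 - 6 P x$ ($W{\left(P,x \right)} = - 2 \left(3 P x + 1\right) = - 2 \left(1 + 3 P x\right) = -2 - 6 P x$)
$A = - \frac{1}{74}$ ($A = \frac{1}{0 - \left(2 + 24 \cdot 3\right)} = \frac{1}{0 - 74} = \frac{1}{-74} = - \frac{1}{74} \approx -0.013514$)
$R{\left(p,w \right)} = - \frac{1}{74}$
$\left(-18 + 2\right) R{\left(h{\left(0 \right)},c{\left(3,-5 \right)} \right)} = \left(-18 + 2\right) \left(- \frac{1}{74}\right) = \left(-16\right) \left(- \frac{1}{74}\right) = \frac{8}{37}$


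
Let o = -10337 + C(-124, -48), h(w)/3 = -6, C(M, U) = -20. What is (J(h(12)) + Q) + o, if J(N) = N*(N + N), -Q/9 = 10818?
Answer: -107071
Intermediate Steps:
Q = -97362 (Q = -9*10818 = -97362)
h(w) = -18 (h(w) = 3*(-6) = -18)
J(N) = 2*N² (J(N) = N*(2*N) = 2*N²)
o = -10357 (o = -10337 - 20 = -10357)
(J(h(12)) + Q) + o = (2*(-18)² - 97362) - 10357 = (2*324 - 97362) - 10357 = (648 - 97362) - 10357 = -96714 - 10357 = -107071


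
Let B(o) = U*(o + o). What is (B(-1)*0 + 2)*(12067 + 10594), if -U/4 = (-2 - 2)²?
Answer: 45322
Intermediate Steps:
U = -64 (U = -4*(-2 - 2)² = -4*(-4)² = -4*16 = -64)
B(o) = -128*o (B(o) = -64*(o + o) = -128*o)
(B(-1)*0 + 2)*(12067 + 10594) = (-128*(-1)*0 + 2)*(12067 + 10594) = (128*0 + 2)*22661 = (0 + 2)*22661 = 2*22661 = 45322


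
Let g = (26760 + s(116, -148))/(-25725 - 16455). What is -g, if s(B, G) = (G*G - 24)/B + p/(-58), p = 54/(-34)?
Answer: 1398493/2188920 ≈ 0.63890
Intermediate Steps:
p = -27/17 (p = 54*(-1/34) = -27/17 ≈ -1.5882)
s(B, G) = 27/986 + (-24 + G²)/B (s(B, G) = (G*G - 24)/B - 27/17/(-58) = (G² - 24)/B - 27/17*(-1/58) = (-24 + G²)/B + 27/986 = 27/986 + (-24 + G²)/B)
g = -1398493/2188920 (g = (26760 + (-24 + (-148)² + (27/986)*116)/116)/(-25725 - 16455) = (26760 + (-24 + 21904 + 54/17)/116)/(-42180) = (26760 + (1/116)*(372014/17))*(-1/42180) = (26760 + 186007/986)*(-1/42180) = (26571367/986)*(-1/42180) = -1398493/2188920 ≈ -0.63890)
-g = -1*(-1398493/2188920) = 1398493/2188920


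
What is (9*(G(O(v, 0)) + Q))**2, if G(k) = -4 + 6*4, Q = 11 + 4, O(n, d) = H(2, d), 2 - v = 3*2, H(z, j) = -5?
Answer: 99225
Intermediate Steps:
v = -4 (v = 2 - 3*2 = 2 - 1*6 = 2 - 6 = -4)
O(n, d) = -5
Q = 15
G(k) = 20 (G(k) = -4 + 24 = 20)
(9*(G(O(v, 0)) + Q))**2 = (9*(20 + 15))**2 = (9*35)**2 = 315**2 = 99225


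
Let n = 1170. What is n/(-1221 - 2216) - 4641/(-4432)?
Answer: 10765677/15232784 ≈ 0.70674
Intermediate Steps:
n/(-1221 - 2216) - 4641/(-4432) = 1170/(-1221 - 2216) - 4641/(-4432) = 1170/(-3437) - 4641*(-1/4432) = 1170*(-1/3437) + 4641/4432 = -1170/3437 + 4641/4432 = 10765677/15232784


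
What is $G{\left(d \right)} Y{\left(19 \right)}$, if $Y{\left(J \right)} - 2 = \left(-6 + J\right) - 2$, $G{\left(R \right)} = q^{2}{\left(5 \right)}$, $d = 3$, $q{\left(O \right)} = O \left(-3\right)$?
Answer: $2925$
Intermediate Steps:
$q{\left(O \right)} = - 3 O$
$G{\left(R \right)} = 225$ ($G{\left(R \right)} = \left(\left(-3\right) 5\right)^{2} = \left(-15\right)^{2} = 225$)
$Y{\left(J \right)} = -6 + J$ ($Y{\left(J \right)} = 2 + \left(\left(-6 + J\right) - 2\right) = 2 + \left(-8 + J\right) = -6 + J$)
$G{\left(d \right)} Y{\left(19 \right)} = 225 \left(-6 + 19\right) = 225 \cdot 13 = 2925$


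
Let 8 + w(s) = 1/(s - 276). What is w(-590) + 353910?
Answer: 306479131/866 ≈ 3.5390e+5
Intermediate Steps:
w(s) = -8 + 1/(-276 + s) (w(s) = -8 + 1/(s - 276) = -8 + 1/(-276 + s))
w(-590) + 353910 = (2209 - 8*(-590))/(-276 - 590) + 353910 = (2209 + 4720)/(-866) + 353910 = -1/866*6929 + 353910 = -6929/866 + 353910 = 306479131/866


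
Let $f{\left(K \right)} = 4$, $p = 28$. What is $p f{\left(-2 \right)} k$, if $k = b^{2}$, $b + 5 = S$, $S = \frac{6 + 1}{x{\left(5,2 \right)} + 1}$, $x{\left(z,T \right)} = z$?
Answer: $\frac{14812}{9} \approx 1645.8$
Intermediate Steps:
$S = \frac{7}{6}$ ($S = \frac{6 + 1}{5 + 1} = \frac{7}{6} \approx 1.1667$)
$b = - \frac{23}{6}$ ($b = -5 + \frac{7}{6} = - \frac{23}{6} \approx -3.8333$)
$k = \frac{529}{36}$ ($k = \left(- \frac{23}{6}\right)^{2} = \frac{529}{36} \approx 14.694$)
$p f{\left(-2 \right)} k = 28 \cdot 4 \cdot \frac{529}{36} = 112 \cdot \frac{529}{36} = \frac{14812}{9}$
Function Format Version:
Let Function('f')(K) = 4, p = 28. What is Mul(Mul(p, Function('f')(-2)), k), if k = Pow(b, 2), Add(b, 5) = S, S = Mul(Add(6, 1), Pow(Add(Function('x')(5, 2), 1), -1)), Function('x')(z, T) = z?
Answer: Rational(14812, 9) ≈ 1645.8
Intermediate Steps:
S = Rational(7, 6) (S = Mul(Add(6, 1), Pow(Add(5, 1), -1)) = Mul(7, Pow(6, -1)) = Mul(7, Rational(1, 6)) = Rational(7, 6) ≈ 1.1667)
b = Rational(-23, 6) (b = Add(-5, Rational(7, 6)) = Rational(-23, 6) ≈ -3.8333)
k = Rational(529, 36) (k = Pow(Rational(-23, 6), 2) = Rational(529, 36) ≈ 14.694)
Mul(Mul(p, Function('f')(-2)), k) = Mul(Mul(28, 4), Rational(529, 36)) = Mul(112, Rational(529, 36)) = Rational(14812, 9)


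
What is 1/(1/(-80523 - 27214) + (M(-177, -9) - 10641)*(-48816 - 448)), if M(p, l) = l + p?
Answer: 107737/57464904134735 ≈ 1.8748e-9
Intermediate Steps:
1/(1/(-80523 - 27214) + (M(-177, -9) - 10641)*(-48816 - 448)) = 1/(1/(-80523 - 27214) + ((-9 - 177) - 10641)*(-48816 - 448)) = 1/(1/(-107737) + (-186 - 10641)*(-49264)) = 1/(-1/107737 - 10827*(-49264)) = 1/(-1/107737 + 533381328) = 1/(57464904134735/107737) = 107737/57464904134735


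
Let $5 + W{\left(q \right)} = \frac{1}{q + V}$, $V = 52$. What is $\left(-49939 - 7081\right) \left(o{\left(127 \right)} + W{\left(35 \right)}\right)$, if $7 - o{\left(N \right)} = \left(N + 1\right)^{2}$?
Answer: $\frac{81266785660}{87} \approx 9.341 \cdot 10^{8}$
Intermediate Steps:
$o{\left(N \right)} = 7 - \left(1 + N\right)^{2}$ ($o{\left(N \right)} = 7 - \left(N + 1\right)^{2} = 7 - \left(1 + N\right)^{2}$)
$W{\left(q \right)} = -5 + \frac{1}{52 + q}$ ($W{\left(q \right)} = -5 + \frac{1}{q + 52} = -5 + \frac{1}{52 + q}$)
$\left(-49939 - 7081\right) \left(o{\left(127 \right)} + W{\left(35 \right)}\right) = \left(-49939 - 7081\right) \left(\left(7 - \left(1 + 127\right)^{2}\right) + \frac{-259 - 175}{52 + 35}\right) = - 57020 \left(\left(7 - 128^{2}\right) + \frac{-259 - 175}{87}\right) = - 57020 \left(\left(7 - 16384\right) + \frac{1}{87} \left(-434\right)\right) = - 57020 \left(\left(7 - 16384\right) - \frac{434}{87}\right) = - 57020 \left(-16377 - \frac{434}{87}\right) = \left(-57020\right) \left(- \frac{1425233}{87}\right) = \frac{81266785660}{87}$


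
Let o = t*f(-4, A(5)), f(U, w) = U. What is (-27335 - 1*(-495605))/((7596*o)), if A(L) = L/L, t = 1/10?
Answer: -130075/844 ≈ -154.12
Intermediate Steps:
t = ⅒ ≈ 0.10000
A(L) = 1
o = -⅖ (o = (⅒)*(-4) = -⅖ ≈ -0.40000)
(-27335 - 1*(-495605))/((7596*o)) = (-27335 - 1*(-495605))/((7596*(-⅖))) = (-27335 + 495605)/(-15192/5) = 468270*(-5/15192) = -130075/844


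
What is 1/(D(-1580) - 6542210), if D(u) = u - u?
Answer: -1/6542210 ≈ -1.5285e-7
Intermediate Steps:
D(u) = 0
1/(D(-1580) - 6542210) = 1/(0 - 6542210) = 1/(-6542210) = -1/6542210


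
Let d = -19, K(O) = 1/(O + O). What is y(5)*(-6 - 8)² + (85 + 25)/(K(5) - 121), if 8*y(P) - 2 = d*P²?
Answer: -28023193/2418 ≈ -11589.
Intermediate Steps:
K(O) = 1/(2*O)
y(P) = ¼ - 19*P²/8 (y(P) = ¼ + (-19*P²)/8 = ¼ - 19*P²/8)
y(5)*(-6 - 8)² + (85 + 25)/(K(5) - 121) = (¼ - 19/8*5²)*(-6 - 8)² + (85 + 25)/((½)/5 - 121) = (¼ - 19/8*25)*(-14)² + 110/((½)*(⅕) - 121) = (¼ - 475/8)*196 + 110/(⅒ - 121) = -473/8*196 + 110/(-1209/10) = -23177/2 + 110*(-10/1209) = -23177/2 - 1100/1209 = -28023193/2418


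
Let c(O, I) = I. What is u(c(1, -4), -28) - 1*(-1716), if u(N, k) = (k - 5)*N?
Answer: 1848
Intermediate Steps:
u(N, k) = N*(-5 + k) (u(N, k) = (-5 + k)*N = N*(-5 + k))
u(c(1, -4), -28) - 1*(-1716) = -4*(-5 - 28) - 1*(-1716) = -4*(-33) + 1716 = 132 + 1716 = 1848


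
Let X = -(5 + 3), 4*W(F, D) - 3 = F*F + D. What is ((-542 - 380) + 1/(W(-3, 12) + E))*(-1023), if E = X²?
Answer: 66023397/70 ≈ 9.4319e+5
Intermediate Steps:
W(F, D) = ¾ + D/4 + F²/4 (W(F, D) = ¾ + (F*F + D)/4 = ¾ + (F² + D)/4 = ¾ + (D + F²)/4 = ¾ + (D/4 + F²/4) = ¾ + D/4 + F²/4)
X = -8 (X = -1*8 = -8)
E = 64 (E = (-8)² = 64)
((-542 - 380) + 1/(W(-3, 12) + E))*(-1023) = ((-542 - 380) + 1/((¾ + (¼)*12 + (¼)*(-3)²) + 64))*(-1023) = (-922 + 1/((¾ + 3 + (¼)*9) + 64))*(-1023) = (-922 + 1/((¾ + 3 + 9/4) + 64))*(-1023) = (-922 + 1/(6 + 64))*(-1023) = (-922 + 1/70)*(-1023) = -64539/70*(-1023) = 66023397/70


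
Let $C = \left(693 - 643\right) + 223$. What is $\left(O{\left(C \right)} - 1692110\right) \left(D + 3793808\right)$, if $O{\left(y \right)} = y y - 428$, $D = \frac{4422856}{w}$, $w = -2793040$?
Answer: $- \frac{2143104104892801647}{349130} \approx -6.1384 \cdot 10^{12}$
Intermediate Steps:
$C = 273$ ($C = 50 + 223 = 273$)
$D = - \frac{552857}{349130}$ ($D = \frac{4422856}{-2793040} = 4422856 \left(- \frac{1}{2793040}\right) = - \frac{552857}{349130} \approx -1.5835$)
$O{\left(y \right)} = -428 + y^{2}$ ($O{\left(y \right)} = y^{2} - 428 = -428 + y^{2}$)
$\left(O{\left(C \right)} - 1692110\right) \left(D + 3793808\right) = \left(\left(-428 + 273^{2}\right) - 1692110\right) \left(- \frac{552857}{349130} + 3793808\right) = \left(\left(-428 + 74529\right) - 1692110\right) \frac{1324531634183}{349130} = \left(74101 - 1692110\right) \frac{1324531634183}{349130} = \left(-1618009\right) \frac{1324531634183}{349130} = - \frac{2143104104892801647}{349130}$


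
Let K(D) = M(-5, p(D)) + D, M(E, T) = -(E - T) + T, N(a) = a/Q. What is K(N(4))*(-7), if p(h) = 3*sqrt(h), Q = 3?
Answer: -133/3 - 28*sqrt(3) ≈ -92.831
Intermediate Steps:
N(a) = a/3
M(E, T) = -E + 2*T (M(E, T) = (T - E) + T = -E + 2*T)
K(D) = 5 + D + 6*sqrt(D) (K(D) = (-1*(-5) + 2*(3*sqrt(D))) + D = (5 + 6*sqrt(D)) + D = 5 + D + 6*sqrt(D))
K(N(4))*(-7) = (5 + (1/3)*4 + 6*sqrt((1/3)*4))*(-7) = (5 + 4/3 + 6*sqrt(4/3))*(-7) = (5 + 4/3 + 6*(2*sqrt(3)/3))*(-7) = (5 + 4/3 + 4*sqrt(3))*(-7) = (19/3 + 4*sqrt(3))*(-7) = -133/3 - 28*sqrt(3)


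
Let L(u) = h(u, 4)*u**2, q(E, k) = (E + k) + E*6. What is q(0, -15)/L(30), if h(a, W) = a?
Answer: -1/1800 ≈ -0.00055556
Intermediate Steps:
q(E, k) = k + 7*E (q(E, k) = (E + k) + 6*E = k + 7*E)
L(u) = u**3 (L(u) = u*u**2 = u**3)
q(0, -15)/L(30) = (-15 + 7*0)/(30**3) = (-15 + 0)/27000 = -15*1/27000 = -1/1800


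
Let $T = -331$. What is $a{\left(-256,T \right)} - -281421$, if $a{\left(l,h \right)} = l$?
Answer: $281165$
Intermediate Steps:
$a{\left(-256,T \right)} - -281421 = -256 - -281421 = -256 + 281421 = 281165$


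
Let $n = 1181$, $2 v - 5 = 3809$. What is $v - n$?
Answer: $726$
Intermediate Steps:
$v = 1907$ ($v = \frac{5}{2} + \frac{1}{2} \cdot 3809 = \frac{5}{2} + \frac{3809}{2} = 1907$)
$v - n = 1907 - 1181 = 726$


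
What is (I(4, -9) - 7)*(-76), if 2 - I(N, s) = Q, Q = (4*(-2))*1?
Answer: -228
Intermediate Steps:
Q = -8 (Q = -8*1 = -8)
I(N, s) = 10 (I(N, s) = 2 - 1*(-8) = 2 + 8 = 10)
(I(4, -9) - 7)*(-76) = (10 - 7)*(-76) = 3*(-76) = -228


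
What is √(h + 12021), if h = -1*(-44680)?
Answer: √56701 ≈ 238.12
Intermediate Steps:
h = 44680
√(h + 12021) = √(44680 + 12021) = √56701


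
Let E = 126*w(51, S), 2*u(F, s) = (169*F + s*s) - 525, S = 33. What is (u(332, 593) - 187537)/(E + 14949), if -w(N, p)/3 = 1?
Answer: 16079/14571 ≈ 1.1035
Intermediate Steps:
w(N, p) = -3 (w(N, p) = -3*1 = -3)
u(F, s) = -525/2 + s²/2 + 169*F/2 (u(F, s) = ((169*F + s*s) - 525)/2 = ((169*F + s²) - 525)/2 = ((s² + 169*F) - 525)/2 = (-525 + s² + 169*F)/2 = -525/2 + s²/2 + 169*F/2)
E = -378 (E = 126*(-3) = -378)
(u(332, 593) - 187537)/(E + 14949) = ((-525/2 + (½)*593² + (169/2)*332) - 187537)/(-378 + 14949) = ((-525/2 + (½)*351649 + 28054) - 187537)/14571 = ((-525/2 + 351649/2 + 28054) - 187537)*(1/14571) = (203616 - 187537)*(1/14571) = 16079*(1/14571) = 16079/14571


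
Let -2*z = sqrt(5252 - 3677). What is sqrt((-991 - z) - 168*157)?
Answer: sqrt(-109468 + 30*sqrt(7))/2 ≈ 165.37*I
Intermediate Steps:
z = -15*sqrt(7)/2 (z = -sqrt(5252 - 3677)/2 = -15*sqrt(7)/2 ≈ -19.843)
sqrt((-991 - z) - 168*157) = sqrt((-991 - (-15)*sqrt(7)/2) - 168*157) = sqrt((-991 + 15*sqrt(7)/2) - 26376) = sqrt(-27367 + 15*sqrt(7)/2)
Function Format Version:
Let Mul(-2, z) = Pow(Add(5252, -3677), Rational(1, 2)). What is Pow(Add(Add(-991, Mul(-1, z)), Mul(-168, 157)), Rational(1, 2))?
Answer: Mul(Rational(1, 2), Pow(Add(-109468, Mul(30, Pow(7, Rational(1, 2)))), Rational(1, 2))) ≈ Mul(165.37, I)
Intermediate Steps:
z = Mul(Rational(-15, 2), Pow(7, Rational(1, 2))) (z = Mul(Rational(-1, 2), Pow(Add(5252, -3677), Rational(1, 2))) = Mul(Rational(-1, 2), Pow(1575, Rational(1, 2))) = Mul(Rational(-1, 2), Mul(15, Pow(7, Rational(1, 2)))) = Mul(Rational(-15, 2), Pow(7, Rational(1, 2))) ≈ -19.843)
Pow(Add(Add(-991, Mul(-1, z)), Mul(-168, 157)), Rational(1, 2)) = Pow(Add(Add(-991, Mul(-1, Mul(Rational(-15, 2), Pow(7, Rational(1, 2))))), Mul(-168, 157)), Rational(1, 2)) = Pow(Add(Add(-991, Mul(Rational(15, 2), Pow(7, Rational(1, 2)))), -26376), Rational(1, 2)) = Pow(Add(-27367, Mul(Rational(15, 2), Pow(7, Rational(1, 2)))), Rational(1, 2))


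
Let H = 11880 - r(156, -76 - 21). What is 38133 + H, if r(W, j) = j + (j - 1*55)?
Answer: 50262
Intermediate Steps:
r(W, j) = -55 + 2*j (r(W, j) = j + (j - 55) = j + (-55 + j) = -55 + 2*j)
H = 12129 (H = 11880 - (-55 + 2*(-76 - 21)) = 11880 - (-55 + 2*(-97)) = 11880 - (-55 - 194) = 11880 - 1*(-249) = 11880 + 249 = 12129)
38133 + H = 38133 + 12129 = 50262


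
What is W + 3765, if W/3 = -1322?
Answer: -201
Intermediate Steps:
W = -3966 (W = 3*(-1322) = -3966)
W + 3765 = -3966 + 3765 = -201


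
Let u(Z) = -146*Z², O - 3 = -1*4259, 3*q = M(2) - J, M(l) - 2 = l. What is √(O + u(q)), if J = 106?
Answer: 2*I*√43258 ≈ 415.97*I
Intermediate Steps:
M(l) = 2 + l
q = -34 (q = ((2 + 2) - 1*106)/3 = (4 - 106)/3 = (⅓)*(-102) = -34)
O = -4256 (O = 3 - 1*4259 = 3 - 4259 = -4256)
√(O + u(q)) = √(-4256 - 146*(-34)²) = √(-4256 - 146*1156) = √(-4256 - 168776) = √(-173032) = 2*I*√43258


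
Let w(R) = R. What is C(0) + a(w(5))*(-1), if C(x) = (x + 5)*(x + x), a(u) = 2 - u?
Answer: 3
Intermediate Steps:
C(x) = 2*x*(5 + x) (C(x) = (5 + x)*(2*x) = 2*x*(5 + x))
C(0) + a(w(5))*(-1) = 2*0*(5 + 0) + (2 - 1*5)*(-1) = 2*0*5 + (2 - 5)*(-1) = 0 - 3*(-1) = 0 + 3 = 3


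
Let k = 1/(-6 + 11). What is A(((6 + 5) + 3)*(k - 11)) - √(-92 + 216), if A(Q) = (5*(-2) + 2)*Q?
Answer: 6048/5 - 2*√31 ≈ 1198.5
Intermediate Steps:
k = ⅕ (k = 1/5 = ⅕ ≈ 0.20000)
A(Q) = -8*Q (A(Q) = (-10 + 2)*Q = -8*Q)
A(((6 + 5) + 3)*(k - 11)) - √(-92 + 216) = -8*((6 + 5) + 3)*(⅕ - 11) - √(-92 + 216) = -8*(11 + 3)*(-54)/5 - √124 = -112*(-54)/5 - 2*√31 = -8*(-756/5) - 2*√31 = 6048/5 - 2*√31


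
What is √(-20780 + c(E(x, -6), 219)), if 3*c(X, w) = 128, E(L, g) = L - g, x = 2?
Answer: 2*I*√46659/3 ≈ 144.0*I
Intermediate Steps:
c(X, w) = 128/3 (c(X, w) = (⅓)*128 = 128/3)
√(-20780 + c(E(x, -6), 219)) = √(-20780 + 128/3) = √(-62212/3) = 2*I*√46659/3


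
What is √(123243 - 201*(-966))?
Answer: √317409 ≈ 563.39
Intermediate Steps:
√(123243 - 201*(-966)) = √(123243 + 194166) = √317409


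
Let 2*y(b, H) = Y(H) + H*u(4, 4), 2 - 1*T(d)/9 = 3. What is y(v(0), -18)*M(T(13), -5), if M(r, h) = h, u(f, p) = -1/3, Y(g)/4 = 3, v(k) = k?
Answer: -45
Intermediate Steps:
Y(g) = 12 (Y(g) = 4*3 = 12)
u(f, p) = -⅓ (u(f, p) = -1*⅓ = -⅓)
T(d) = -9 (T(d) = 18 - 9*3 = 18 - 27 = -9)
y(b, H) = 6 - H/6 (y(b, H) = (12 + H*(-⅓))/2 = (12 - H/3)/2 = 6 - H/6)
y(v(0), -18)*M(T(13), -5) = (6 - ⅙*(-18))*(-5) = (6 + 3)*(-5) = 9*(-5) = -45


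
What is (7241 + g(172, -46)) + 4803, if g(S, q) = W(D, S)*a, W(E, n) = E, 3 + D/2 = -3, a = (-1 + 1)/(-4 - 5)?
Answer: 12044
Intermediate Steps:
a = 0 (a = 0/(-9) = 0*(-⅑) = 0)
D = -12 (D = -6 + 2*(-3) = -6 - 6 = -12)
g(S, q) = 0 (g(S, q) = -12*0 = 0)
(7241 + g(172, -46)) + 4803 = (7241 + 0) + 4803 = 7241 + 4803 = 12044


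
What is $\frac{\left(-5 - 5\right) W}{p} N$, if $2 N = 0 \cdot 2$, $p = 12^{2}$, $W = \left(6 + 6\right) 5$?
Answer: $0$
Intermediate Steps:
$W = 60$ ($W = 12 \cdot 5 = 60$)
$p = 144$
$N = 0$ ($N = \frac{0 \cdot 2}{2} = \frac{1}{2} \cdot 0 = 0$)
$\frac{\left(-5 - 5\right) W}{p} N = \frac{\left(-5 - 5\right) 60}{144} \cdot 0 = \left(-10\right) 60 \cdot \frac{1}{144} \cdot 0 = \left(-600\right) \frac{1}{144} \cdot 0 = \left(- \frac{25}{6}\right) 0 = 0$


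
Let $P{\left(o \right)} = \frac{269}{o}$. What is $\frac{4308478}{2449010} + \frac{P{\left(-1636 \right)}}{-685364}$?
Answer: $\frac{2415452665073301}{1372982970925520} \approx 1.7593$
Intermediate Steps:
$\frac{4308478}{2449010} + \frac{P{\left(-1636 \right)}}{-685364} = \frac{4308478}{2449010} + \frac{269 \frac{1}{-1636}}{-685364} = 4308478 \cdot \frac{1}{2449010} + 269 \left(- \frac{1}{1636}\right) \left(- \frac{1}{685364}\right) = \frac{2154239}{1224505} - - \frac{269}{1121255504} = \frac{2154239}{1224505} + \frac{269}{1121255504} = \frac{2415452665073301}{1372982970925520}$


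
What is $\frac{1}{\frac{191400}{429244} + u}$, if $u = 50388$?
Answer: $\frac{107311}{5407234518} \approx 1.9846 \cdot 10^{-5}$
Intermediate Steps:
$\frac{1}{\frac{191400}{429244} + u} = \frac{1}{\frac{191400}{429244} + 50388} = \frac{1}{191400 \cdot \frac{1}{429244} + 50388} = \frac{1}{\frac{47850}{107311} + 50388} = \frac{1}{\frac{5407234518}{107311}} = \frac{107311}{5407234518}$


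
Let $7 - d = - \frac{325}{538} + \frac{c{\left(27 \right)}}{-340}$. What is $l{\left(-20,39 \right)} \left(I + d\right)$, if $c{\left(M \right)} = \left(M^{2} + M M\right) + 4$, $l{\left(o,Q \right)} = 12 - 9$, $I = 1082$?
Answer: $\frac{4413903}{1345} \approx 3281.7$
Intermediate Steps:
$l{\left(o,Q \right)} = 3$ ($l{\left(o,Q \right)} = 12 - 9 = 3$)
$c{\left(M \right)} = 4 + 2 M^{2}$ ($c{\left(M \right)} = \left(M^{2} + M^{2}\right) + 4 = 2 M^{2} + 4 = 4 + 2 M^{2}$)
$d = \frac{16011}{1345}$ ($d = 7 - \left(- \frac{325}{538} + \frac{4 + 2 \cdot 27^{2}}{-340}\right) = 7 - \left(\left(-325\right) \frac{1}{538} + \left(4 + 2 \cdot 729\right) \left(- \frac{1}{340}\right)\right) = 7 - \left(- \frac{325}{538} + \left(4 + 1458\right) \left(- \frac{1}{340}\right)\right) = 7 - \left(- \frac{325}{538} + 1462 \left(- \frac{1}{340}\right)\right) = 7 - \left(- \frac{325}{538} - \frac{43}{10}\right) = 7 - - \frac{6596}{1345} = 7 + \frac{6596}{1345} = \frac{16011}{1345} \approx 11.904$)
$l{\left(-20,39 \right)} \left(I + d\right) = 3 \left(1082 + \frac{16011}{1345}\right) = 3 \cdot \frac{1471301}{1345} = \frac{4413903}{1345}$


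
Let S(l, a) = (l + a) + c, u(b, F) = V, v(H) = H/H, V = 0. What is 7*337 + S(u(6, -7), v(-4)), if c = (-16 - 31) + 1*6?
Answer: 2319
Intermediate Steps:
v(H) = 1
c = -41 (c = -47 + 6 = -41)
u(b, F) = 0
S(l, a) = -41 + a + l (S(l, a) = (l + a) - 41 = (a + l) - 41 = -41 + a + l)
7*337 + S(u(6, -7), v(-4)) = 7*337 + (-41 + 1 + 0) = 2359 - 40 = 2319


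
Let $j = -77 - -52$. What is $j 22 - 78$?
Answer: $-628$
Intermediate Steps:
$j = -25$ ($j = -77 + 52 = -25$)
$j 22 - 78 = \left(-25\right) 22 - 78 = -550 - 78 = -628$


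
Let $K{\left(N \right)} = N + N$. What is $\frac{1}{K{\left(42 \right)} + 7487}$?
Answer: $\frac{1}{7571} \approx 0.00013208$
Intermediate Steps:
$K{\left(N \right)} = 2 N$
$\frac{1}{K{\left(42 \right)} + 7487} = \frac{1}{2 \cdot 42 + 7487} = \frac{1}{84 + 7487} = \frac{1}{7571}$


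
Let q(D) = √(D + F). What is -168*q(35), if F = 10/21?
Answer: -8*√15645 ≈ -1000.6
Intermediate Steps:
F = 10/21 (F = 10*(1/21) = 10/21 ≈ 0.47619)
q(D) = √(10/21 + D) (q(D) = √(D + 10/21) = √(10/21 + D))
-168*q(35) = -8*√(210 + 441*35) = -8*√(210 + 15435) = -8*√15645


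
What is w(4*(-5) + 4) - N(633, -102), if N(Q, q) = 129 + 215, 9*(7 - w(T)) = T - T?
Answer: -337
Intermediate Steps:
w(T) = 7 (w(T) = 7 - (T - T)/9 = 7 - 1/9*0 = 7 + 0 = 7)
N(Q, q) = 344
w(4*(-5) + 4) - N(633, -102) = 7 - 1*344 = 7 - 344 = -337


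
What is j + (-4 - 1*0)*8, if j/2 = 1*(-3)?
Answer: -38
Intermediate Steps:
j = -6 (j = 2*(1*(-3)) = 2*(-3) = -6)
j + (-4 - 1*0)*8 = -6 + (-4 - 1*0)*8 = -6 + (-4 + 0)*8 = -6 - 4*8 = -6 - 32 = -38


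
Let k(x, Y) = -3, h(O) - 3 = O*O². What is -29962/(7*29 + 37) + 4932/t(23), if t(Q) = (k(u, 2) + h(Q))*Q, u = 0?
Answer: -4191706181/33580920 ≈ -124.82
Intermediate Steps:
h(O) = 3 + O³ (h(O) = 3 + O*O² = 3 + O³)
t(Q) = Q⁴ (t(Q) = (-3 + (3 + Q³))*Q = Q³*Q = Q⁴)
-29962/(7*29 + 37) + 4932/t(23) = -29962/(7*29 + 37) + 4932/(23⁴) = -29962/(203 + 37) + 4932/279841 = -29962/240 + 4932*(1/279841) = -29962*1/240 + 4932/279841 = -14981/120 + 4932/279841 = -4191706181/33580920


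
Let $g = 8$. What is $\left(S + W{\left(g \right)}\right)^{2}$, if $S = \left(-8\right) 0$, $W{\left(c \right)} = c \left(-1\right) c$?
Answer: $4096$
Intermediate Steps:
$W{\left(c \right)} = - c^{2}$ ($W{\left(c \right)} = - c c = - c^{2}$)
$S = 0$
$\left(S + W{\left(g \right)}\right)^{2} = \left(0 - 8^{2}\right)^{2} = \left(0 - 64\right)^{2} = \left(-64\right)^{2} = 4096$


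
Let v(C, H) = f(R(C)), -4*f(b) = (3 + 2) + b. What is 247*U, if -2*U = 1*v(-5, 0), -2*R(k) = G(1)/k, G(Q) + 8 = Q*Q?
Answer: 10621/80 ≈ 132.76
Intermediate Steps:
G(Q) = -8 + Q**2 (G(Q) = -8 + Q*Q = -8 + Q**2)
R(k) = 7/(2*k) (R(k) = -(-8 + 1**2)/(2*k) = -(-8 + 1)/(2*k) = -(-7)/(2*k) = 7/(2*k))
f(b) = -5/4 - b/4 (f(b) = -((3 + 2) + b)/4 = -(5 + b)/4 = -5/4 - b/4)
v(C, H) = -5/4 - 7/(8*C)
U = 43/80 (U = -(1/8)*(-7 - 10*(-5))/(-5)/2 = -(1/8)*(-1/5)*(-7 + 50)/2 = -(1/8)*(-1/5)*43/2 = -(-43)/(2*40) = -1/2*(-43/40) = 43/80 ≈ 0.53750)
247*U = 247*(43/80) = 10621/80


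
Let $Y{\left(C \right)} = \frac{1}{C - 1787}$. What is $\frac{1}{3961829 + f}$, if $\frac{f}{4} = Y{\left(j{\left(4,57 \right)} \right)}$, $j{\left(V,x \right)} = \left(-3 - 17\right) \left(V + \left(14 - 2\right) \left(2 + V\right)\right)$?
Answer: $\frac{3307}{13101768499} \approx 2.5241 \cdot 10^{-7}$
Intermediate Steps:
$j{\left(V,x \right)} = -480 - 260 V$ ($j{\left(V,x \right)} = - 20 \left(V + 12 \left(2 + V\right)\right) = - 20 \left(V + \left(24 + 12 V\right)\right) = - 20 \left(24 + 13 V\right) = -480 - 260 V$)
$Y{\left(C \right)} = \frac{1}{-1787 + C}$
$f = - \frac{4}{3307}$ ($f = \frac{4}{-1787 - 1520} = \frac{4}{-3307} = 4 \left(- \frac{1}{3307}\right) = - \frac{4}{3307} \approx -0.0012096$)
$\frac{1}{3961829 + f} = \frac{1}{3961829 - \frac{4}{3307}} = \frac{1}{\frac{13101768499}{3307}} = \frac{3307}{13101768499}$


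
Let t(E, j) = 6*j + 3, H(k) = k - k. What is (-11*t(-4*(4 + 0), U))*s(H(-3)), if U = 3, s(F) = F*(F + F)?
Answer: 0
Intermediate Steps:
H(k) = 0
s(F) = 2*F² (s(F) = F*(2*F) = 2*F²)
t(E, j) = 3 + 6*j
(-11*t(-4*(4 + 0), U))*s(H(-3)) = (-11*(3 + 6*3))*(2*0²) = (-11*(3 + 18))*(2*0) = -11*21*0 = -231*0 = 0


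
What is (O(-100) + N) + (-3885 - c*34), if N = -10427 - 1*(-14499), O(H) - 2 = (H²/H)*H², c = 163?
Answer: -1005353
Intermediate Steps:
O(H) = 2 + H³ (O(H) = 2 + (H²/H)*H² = 2 + H*H² = 2 + H³)
N = 4072 (N = -10427 + 14499 = 4072)
(O(-100) + N) + (-3885 - c*34) = ((2 + (-100)³) + 4072) + (-3885 - 163*34) = ((2 - 1000000) + 4072) + (-3885 - 1*5542) = (-999998 + 4072) + (-3885 - 5542) = -995926 - 9427 = -1005353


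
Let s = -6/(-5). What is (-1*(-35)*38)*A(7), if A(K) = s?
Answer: 1596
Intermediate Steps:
s = 6/5 (s = -6*(-1/5) = 6/5 ≈ 1.2000)
A(K) = 6/5
(-1*(-35)*38)*A(7) = (-1*(-35)*38)*(6/5) = (35*38)*(6/5) = 1330*(6/5) = 1596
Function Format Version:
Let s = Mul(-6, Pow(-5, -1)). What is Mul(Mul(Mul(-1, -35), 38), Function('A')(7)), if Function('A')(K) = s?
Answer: 1596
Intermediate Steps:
s = Rational(6, 5) (s = Mul(-6, Rational(-1, 5)) = Rational(6, 5) ≈ 1.2000)
Function('A')(K) = Rational(6, 5)
Mul(Mul(Mul(-1, -35), 38), Function('A')(7)) = Mul(Mul(Mul(-1, -35), 38), Rational(6, 5)) = Mul(Mul(35, 38), Rational(6, 5)) = Mul(1330, Rational(6, 5)) = 1596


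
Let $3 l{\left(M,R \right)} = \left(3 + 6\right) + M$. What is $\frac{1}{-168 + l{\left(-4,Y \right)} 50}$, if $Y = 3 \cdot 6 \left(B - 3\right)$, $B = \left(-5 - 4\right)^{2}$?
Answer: $- \frac{3}{254} \approx -0.011811$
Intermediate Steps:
$B = 81$ ($B = \left(-9\right)^{2} = 81$)
$Y = 1404$ ($Y = 3 \cdot 6 \left(81 - 3\right) = 18 \cdot 78 = 1404$)
$l{\left(M,R \right)} = 3 + \frac{M}{3}$ ($l{\left(M,R \right)} = \frac{\left(3 + 6\right) + M}{3} = \frac{9 + M}{3} = 3 + \frac{M}{3}$)
$\frac{1}{-168 + l{\left(-4,Y \right)} 50} = \frac{1}{-168 + \left(3 + \frac{1}{3} \left(-4\right)\right) 50} = \frac{1}{-168 + \left(3 - \frac{4}{3}\right) 50} = \frac{1}{-168 + \frac{5}{3} \cdot 50} = \frac{1}{-168 + \frac{250}{3}} = \frac{1}{- \frac{254}{3}} = - \frac{3}{254}$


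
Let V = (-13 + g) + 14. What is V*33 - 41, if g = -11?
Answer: -371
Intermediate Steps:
V = -10 (V = (-13 - 11) + 14 = -24 + 14 = -10)
V*33 - 41 = -10*33 - 41 = -330 - 41 = -371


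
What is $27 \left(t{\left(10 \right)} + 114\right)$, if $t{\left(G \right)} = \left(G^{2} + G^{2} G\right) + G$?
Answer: $33048$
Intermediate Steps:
$t{\left(G \right)} = G + G^{2} + G^{3}$ ($t{\left(G \right)} = \left(G^{2} + G^{3}\right) + G = G + G^{2} + G^{3}$)
$27 \left(t{\left(10 \right)} + 114\right) = 27 \left(10 \left(1 + 10 + 10^{2}\right) + 114\right) = 27 \left(10 \left(1 + 10 + 100\right) + 114\right) = 27 \left(10 \cdot 111 + 114\right) = 27 \left(1110 + 114\right) = 27 \cdot 1224 = 33048$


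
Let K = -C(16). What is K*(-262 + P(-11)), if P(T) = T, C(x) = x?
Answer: 4368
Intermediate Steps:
K = -16 (K = -1*16 = -16)
K*(-262 + P(-11)) = -16*(-262 - 11) = -16*(-273) = 4368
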